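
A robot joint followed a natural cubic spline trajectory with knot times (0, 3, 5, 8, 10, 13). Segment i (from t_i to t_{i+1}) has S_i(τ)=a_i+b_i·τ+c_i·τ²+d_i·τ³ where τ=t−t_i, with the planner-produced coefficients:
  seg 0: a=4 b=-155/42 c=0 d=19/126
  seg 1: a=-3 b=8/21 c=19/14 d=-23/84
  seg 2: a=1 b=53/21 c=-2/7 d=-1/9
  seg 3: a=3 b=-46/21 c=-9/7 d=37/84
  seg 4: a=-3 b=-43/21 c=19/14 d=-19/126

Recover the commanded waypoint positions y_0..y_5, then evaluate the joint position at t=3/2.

y_0 = S_0(0) = a_0 = 4
y_1 = S_1(0) = a_1 = -3
y_2 = S_2(0) = a_2 = 1
y_3 = S_3(0) = a_3 = 3
y_4 = S_4(0) = a_4 = -3
y_5 = S_4(3) = -1
t_q=3/2 is in segment 0 (τ=3/2); S_0(τ)=-115/112

y_0=4 y_1=-3 y_2=1 y_3=3 y_4=-3 y_5=-1
S(3/2) = -115/112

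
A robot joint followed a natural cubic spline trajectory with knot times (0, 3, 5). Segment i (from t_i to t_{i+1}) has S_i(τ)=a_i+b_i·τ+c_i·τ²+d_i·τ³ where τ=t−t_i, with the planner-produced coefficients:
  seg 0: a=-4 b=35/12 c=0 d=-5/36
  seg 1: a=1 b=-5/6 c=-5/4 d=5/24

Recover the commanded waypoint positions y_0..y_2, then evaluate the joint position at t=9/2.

y_0=-4 y_1=1 y_2=-4
S(9/2) = -151/64

y_0 = S_0(0) = a_0 = -4
y_1 = S_1(0) = a_1 = 1
y_2 = S_1(2) = -4
t_q=9/2 is in segment 1 (τ=3/2); S_1(τ)=-151/64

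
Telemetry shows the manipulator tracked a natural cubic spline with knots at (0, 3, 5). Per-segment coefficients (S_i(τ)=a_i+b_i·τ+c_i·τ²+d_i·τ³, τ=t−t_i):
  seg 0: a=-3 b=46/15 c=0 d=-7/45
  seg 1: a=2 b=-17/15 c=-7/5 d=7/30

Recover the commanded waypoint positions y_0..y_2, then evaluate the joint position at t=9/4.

y_0 = S_0(0) = a_0 = -3
y_1 = S_1(0) = a_1 = 2
y_2 = S_1(2) = -4
t_q=9/4 is in segment 0 (τ=9/4); S_0(τ)=681/320

y_0=-3 y_1=2 y_2=-4
S(9/4) = 681/320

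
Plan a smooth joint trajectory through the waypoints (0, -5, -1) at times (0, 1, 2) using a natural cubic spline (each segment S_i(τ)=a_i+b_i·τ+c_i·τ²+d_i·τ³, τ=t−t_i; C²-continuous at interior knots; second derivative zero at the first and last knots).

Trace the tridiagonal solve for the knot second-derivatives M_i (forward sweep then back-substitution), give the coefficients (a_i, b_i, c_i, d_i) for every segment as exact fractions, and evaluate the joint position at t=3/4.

Δ: Δ0=-5, Δ1=4
row 1: diag=4, rhs=54; c'=1/4, d'=27/2
back: M1=27/2
M: M0=0, M1=27/2, M2=0
seg 0: a=0, c=M0/2=0, d=(M1−M0)/(6·1)=9/4, b=Δ0−h0·(2M0+M1)/6=-29/4
seg 1: a=-5, c=M1/2=27/4, d=(M2−M1)/(6·1)=-9/4, b=Δ1−h1·(2M1+M2)/6=-1/2
t_q=3/4 → seg 0, τ=3/4; S=0+-29/4·τ+0·τ²+9/4·τ³=-1149/256

  seg 0: a=0 b=-29/4 c=0 d=9/4
  seg 1: a=-5 b=-1/2 c=27/4 d=-9/4
S(3/4) = -1149/256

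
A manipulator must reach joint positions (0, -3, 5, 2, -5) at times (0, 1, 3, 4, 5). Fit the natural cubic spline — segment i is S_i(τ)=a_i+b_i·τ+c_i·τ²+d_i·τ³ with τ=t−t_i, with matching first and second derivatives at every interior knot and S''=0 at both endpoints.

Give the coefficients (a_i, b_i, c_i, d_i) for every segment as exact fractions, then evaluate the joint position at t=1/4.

  seg 0: a=0 b=-575/122 c=0 d=209/122
  seg 1: a=-3 b=26/61 c=627/122 d=-409/244
  seg 2: a=5 b=53/61 c=-300/61 d=64/61
  seg 3: a=2 b=-355/61 c=-108/61 d=36/61
S(1/4) = -8991/7808

Δ: Δ0=-3, Δ1=4, Δ2=-3, Δ3=-7
row 1: diag=6, rhs=42; c'=1/3, d'=7
row 2: denom=6−2·1/3=16/3; d'=(-42−2·7)/(16/3)=-21/2
row 3: denom=4−1·3/16=61/16; d'=(-24−1·-21/2)/(61/16)=-216/61
back: M3=-216/61
back: M2=-21/2−3/16·-216/61=-600/61
back: M1=7−1/3·-600/61=627/61
M: M0=0, M1=627/61, M2=-600/61, M3=-216/61, M4=0
seg 0: a=0, c=M0/2=0, d=(M1−M0)/(6·1)=209/122, b=Δ0−h0·(2M0+M1)/6=-575/122
seg 1: a=-3, c=M1/2=627/122, d=(M2−M1)/(6·2)=-409/244, b=Δ1−h1·(2M1+M2)/6=26/61
seg 2: a=5, c=M2/2=-300/61, d=(M3−M2)/(6·1)=64/61, b=Δ2−h2·(2M2+M3)/6=53/61
seg 3: a=2, c=M3/2=-108/61, d=(M4−M3)/(6·1)=36/61, b=Δ3−h3·(2M3+M4)/6=-355/61
t_q=1/4 → seg 0, τ=1/4; S=0+-575/122·τ+0·τ²+209/122·τ³=-8991/7808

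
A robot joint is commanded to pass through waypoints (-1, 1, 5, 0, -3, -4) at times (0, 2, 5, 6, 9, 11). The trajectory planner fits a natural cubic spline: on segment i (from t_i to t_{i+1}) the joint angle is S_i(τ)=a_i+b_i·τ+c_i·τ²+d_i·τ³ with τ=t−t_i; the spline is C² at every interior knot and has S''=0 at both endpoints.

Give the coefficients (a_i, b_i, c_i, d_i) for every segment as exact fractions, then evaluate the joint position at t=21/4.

Δ: Δ0=1, Δ1=4/3, Δ2=-5, Δ3=-1, Δ4=-1/2
row 1: diag=10, rhs=2; c'=3/10, d'=1/5
row 2: denom=8−3·3/10=71/10; d'=(-38−3·1/5)/(71/10)=-386/71
row 3: denom=8−1·10/71=558/71; d'=(24−1·-386/71)/(558/71)=1045/279
row 4: denom=10−3·71/186=549/62; d'=(3−3·1045/279)/(549/62)=-1532/1647
back: M4=-1532/1647
back: M3=1045/279−71/186·-1532/1647=20261/4941
back: M2=-386/71−10/71·20261/4941=-29716/4941
back: M1=1/5−3/10·-29716/4941=3301/1647
M: M0=0, M1=3301/1647, M2=-29716/4941, M3=20261/4941, M4=-1532/1647, M5=0
seg 0: a=-1, c=M0/2=0, d=(M1−M0)/(6·2)=3301/19764, b=Δ0−h0·(2M0+M1)/6=1640/4941
seg 1: a=1, c=M1/2=3301/3294, d=(M2−M1)/(6·3)=-39619/88938, b=Δ1−h1·(2M1+M2)/6=11543/4941
seg 2: a=5, c=M2/2=-14858/4941, d=(M3−M2)/(6·1)=617/366, b=Δ2−h2·(2M2+M3)/6=-36353/9882
seg 3: a=0, c=M3/2=20261/9882, d=(M4−M3)/(6·3)=-24857/88938, b=Δ3−h3·(2M3+M4)/6=-22904/4941
seg 4: a=-3, c=M4/2=-766/1647, d=(M5−M4)/(6·2)=383/4941, b=Δ4−h4·(2M4+M5)/6=1187/9882
t_q=21/4 → seg 2, τ=1/4; S=5+-36353/9882·τ+-14858/4941·τ²+617/366·τ³=826129/210816

  seg 0: a=-1 b=1640/4941 c=0 d=3301/19764
  seg 1: a=1 b=11543/4941 c=3301/3294 d=-39619/88938
  seg 2: a=5 b=-36353/9882 c=-14858/4941 d=617/366
  seg 3: a=0 b=-22904/4941 c=20261/9882 d=-24857/88938
  seg 4: a=-3 b=1187/9882 c=-766/1647 d=383/4941
S(21/4) = 826129/210816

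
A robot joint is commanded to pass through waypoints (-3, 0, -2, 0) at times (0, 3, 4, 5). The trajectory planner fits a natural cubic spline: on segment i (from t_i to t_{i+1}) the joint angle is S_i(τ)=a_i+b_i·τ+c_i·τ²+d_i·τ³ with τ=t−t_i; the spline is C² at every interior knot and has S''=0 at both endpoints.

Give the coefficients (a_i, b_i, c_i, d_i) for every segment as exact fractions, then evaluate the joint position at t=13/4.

Δ: Δ0=1, Δ1=-2, Δ2=2
row 1: diag=8, rhs=-18; c'=1/8, d'=-9/4
row 2: denom=4−1·1/8=31/8; d'=(24−1·-9/4)/(31/8)=210/31
back: M2=210/31
back: M1=-9/4−1/8·210/31=-96/31
M: M0=0, M1=-96/31, M2=210/31, M3=0
seg 0: a=-3, c=M0/2=0, d=(M1−M0)/(6·3)=-16/93, b=Δ0−h0·(2M0+M1)/6=79/31
seg 1: a=0, c=M1/2=-48/31, d=(M2−M1)/(6·1)=51/31, b=Δ1−h1·(2M1+M2)/6=-65/31
seg 2: a=-2, c=M2/2=105/31, d=(M3−M2)/(6·1)=-35/31, b=Δ2−h2·(2M2+M3)/6=-8/31
t_q=13/4 → seg 1, τ=1/4; S=0+-65/31·τ+-48/31·τ²+51/31·τ³=-1181/1984

  seg 0: a=-3 b=79/31 c=0 d=-16/93
  seg 1: a=0 b=-65/31 c=-48/31 d=51/31
  seg 2: a=-2 b=-8/31 c=105/31 d=-35/31
S(13/4) = -1181/1984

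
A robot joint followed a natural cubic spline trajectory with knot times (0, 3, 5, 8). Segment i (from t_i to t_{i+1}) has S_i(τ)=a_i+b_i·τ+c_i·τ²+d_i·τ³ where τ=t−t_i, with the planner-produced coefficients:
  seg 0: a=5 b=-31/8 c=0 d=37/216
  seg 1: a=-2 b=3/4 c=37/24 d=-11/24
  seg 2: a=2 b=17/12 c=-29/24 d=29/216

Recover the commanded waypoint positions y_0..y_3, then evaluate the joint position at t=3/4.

y_0=5 y_1=-2 y_2=2 y_3=-1
S(3/4) = 1109/512

y_0 = S_0(0) = a_0 = 5
y_1 = S_1(0) = a_1 = -2
y_2 = S_2(0) = a_2 = 2
y_3 = S_2(3) = -1
t_q=3/4 is in segment 0 (τ=3/4); S_0(τ)=1109/512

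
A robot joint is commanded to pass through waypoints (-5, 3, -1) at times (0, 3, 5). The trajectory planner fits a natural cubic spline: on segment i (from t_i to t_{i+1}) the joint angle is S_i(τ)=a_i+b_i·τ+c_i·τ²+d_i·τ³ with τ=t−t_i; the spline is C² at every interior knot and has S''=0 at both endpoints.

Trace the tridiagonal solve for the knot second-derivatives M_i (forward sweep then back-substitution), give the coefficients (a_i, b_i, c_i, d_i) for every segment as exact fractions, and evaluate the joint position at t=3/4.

Δ: Δ0=8/3, Δ1=-2
row 1: diag=10, rhs=-28; c'=1/5, d'=-14/5
back: M1=-14/5
M: M0=0, M1=-14/5, M2=0
seg 0: a=-5, c=M0/2=0, d=(M1−M0)/(6·3)=-7/45, b=Δ0−h0·(2M0+M1)/6=61/15
seg 1: a=3, c=M1/2=-7/5, d=(M2−M1)/(6·2)=7/30, b=Δ1−h1·(2M1+M2)/6=-2/15
t_q=3/4 → seg 0, τ=3/4; S=-5+61/15·τ+0·τ²+-7/45·τ³=-129/64

  seg 0: a=-5 b=61/15 c=0 d=-7/45
  seg 1: a=3 b=-2/15 c=-7/5 d=7/30
S(3/4) = -129/64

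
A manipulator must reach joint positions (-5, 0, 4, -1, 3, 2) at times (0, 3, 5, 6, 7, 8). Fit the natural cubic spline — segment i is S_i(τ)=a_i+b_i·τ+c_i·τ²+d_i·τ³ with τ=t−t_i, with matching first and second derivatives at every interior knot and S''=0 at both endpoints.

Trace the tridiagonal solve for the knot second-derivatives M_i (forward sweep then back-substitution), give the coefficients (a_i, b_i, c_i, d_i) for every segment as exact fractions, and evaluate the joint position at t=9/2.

Δ: Δ0=5/3, Δ1=2, Δ2=-5, Δ3=4, Δ4=-1
row 1: diag=10, rhs=2; c'=1/5, d'=1/5
row 2: denom=6−2·1/5=28/5; d'=(-42−2·1/5)/(28/5)=-53/7
row 3: denom=4−1·5/28=107/28; d'=(54−1·-53/7)/(107/28)=1724/107
row 4: denom=4−1·28/107=400/107; d'=(-30−1·1724/107)/(400/107)=-2467/200
back: M4=-2467/200
back: M3=1724/107−28/107·-2467/200=967/50
back: M2=-53/7−5/28·967/50=-441/40
back: M1=1/5−1/5·-441/40=481/200
M: M0=0, M1=481/200, M2=-441/40, M3=967/50, M4=-2467/200, M5=0
seg 0: a=-5, c=M0/2=0, d=(M1−M0)/(6·3)=481/3600, b=Δ0−h0·(2M0+M1)/6=557/1200
seg 1: a=0, c=M1/2=481/400, d=(M2−M1)/(6·2)=-1343/1200, b=Δ1−h1·(2M1+M2)/6=2443/600
seg 2: a=4, c=M2/2=-441/80, d=(M3−M2)/(6·1)=6073/1200, b=Δ2−h2·(2M2+M3)/6=-2729/600
seg 3: a=-1, c=M3/2=967/100, d=(M4−M3)/(6·1)=-1267/240, b=Δ3−h3·(2M3+M4)/6=-469/1200
seg 4: a=3, c=M4/2=-2467/400, d=(M5−M4)/(6·1)=2467/1200, b=Δ4−h4·(2M4+M5)/6=1867/600
t_q=9/2 → seg 1, τ=3/2; S=0+2443/600·τ+481/400·τ²+-1343/1200·τ³=3223/640

  seg 0: a=-5 b=557/1200 c=0 d=481/3600
  seg 1: a=0 b=2443/600 c=481/400 d=-1343/1200
  seg 2: a=4 b=-2729/600 c=-441/80 d=6073/1200
  seg 3: a=-1 b=-469/1200 c=967/100 d=-1267/240
  seg 4: a=3 b=1867/600 c=-2467/400 d=2467/1200
S(9/2) = 3223/640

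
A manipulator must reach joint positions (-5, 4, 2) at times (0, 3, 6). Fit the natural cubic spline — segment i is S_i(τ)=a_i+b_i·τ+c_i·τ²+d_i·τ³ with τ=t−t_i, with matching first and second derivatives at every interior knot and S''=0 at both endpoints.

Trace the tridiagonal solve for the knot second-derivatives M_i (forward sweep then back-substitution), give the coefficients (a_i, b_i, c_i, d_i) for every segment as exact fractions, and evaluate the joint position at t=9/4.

  seg 0: a=-5 b=47/12 c=0 d=-11/108
  seg 1: a=4 b=7/6 c=-11/12 d=11/108
S(9/4) = 679/256

Δ: Δ0=3, Δ1=-2/3
row 1: diag=12, rhs=-22; c'=1/4, d'=-11/6
back: M1=-11/6
M: M0=0, M1=-11/6, M2=0
seg 0: a=-5, c=M0/2=0, d=(M1−M0)/(6·3)=-11/108, b=Δ0−h0·(2M0+M1)/6=47/12
seg 1: a=4, c=M1/2=-11/12, d=(M2−M1)/(6·3)=11/108, b=Δ1−h1·(2M1+M2)/6=7/6
t_q=9/4 → seg 0, τ=9/4; S=-5+47/12·τ+0·τ²+-11/108·τ³=679/256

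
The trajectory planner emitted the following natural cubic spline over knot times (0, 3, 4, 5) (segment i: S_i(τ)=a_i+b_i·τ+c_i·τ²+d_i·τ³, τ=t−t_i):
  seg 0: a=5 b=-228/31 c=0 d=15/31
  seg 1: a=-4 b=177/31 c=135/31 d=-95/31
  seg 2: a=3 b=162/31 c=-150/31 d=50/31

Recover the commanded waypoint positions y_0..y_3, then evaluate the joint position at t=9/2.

y_0 = S_0(0) = a_0 = 5
y_1 = S_1(0) = a_1 = -4
y_2 = S_2(0) = a_2 = 3
y_3 = S_2(1) = 5
t_q=9/2 is in segment 2 (τ=1/2); S_2(τ)=571/124

y_0=5 y_1=-4 y_2=3 y_3=5
S(9/2) = 571/124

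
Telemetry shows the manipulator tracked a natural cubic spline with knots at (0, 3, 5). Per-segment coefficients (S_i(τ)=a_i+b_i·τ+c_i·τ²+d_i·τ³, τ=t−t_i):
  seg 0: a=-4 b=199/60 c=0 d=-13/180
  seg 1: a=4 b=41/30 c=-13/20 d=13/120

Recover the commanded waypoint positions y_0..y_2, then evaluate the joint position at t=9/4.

y_0 = S_0(0) = a_0 = -4
y_1 = S_1(0) = a_1 = 4
y_2 = S_1(2) = 5
t_q=9/4 is in segment 0 (τ=9/4); S_0(τ)=3379/1280

y_0=-4 y_1=4 y_2=5
S(9/4) = 3379/1280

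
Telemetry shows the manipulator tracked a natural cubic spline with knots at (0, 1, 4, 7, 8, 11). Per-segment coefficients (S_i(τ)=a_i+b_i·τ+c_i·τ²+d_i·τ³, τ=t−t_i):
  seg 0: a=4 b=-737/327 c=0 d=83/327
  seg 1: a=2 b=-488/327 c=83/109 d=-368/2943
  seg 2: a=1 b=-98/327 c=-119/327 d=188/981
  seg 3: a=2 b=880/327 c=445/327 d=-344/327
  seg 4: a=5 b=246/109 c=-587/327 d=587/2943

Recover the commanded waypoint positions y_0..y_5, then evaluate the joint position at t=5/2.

y_0 = S_0(0) = a_0 = 4
y_1 = S_1(0) = a_1 = 2
y_2 = S_2(0) = a_2 = 1
y_3 = S_3(0) = a_3 = 2
y_4 = S_4(0) = a_4 = 5
y_5 = S_4(3) = 1
t_q=5/2 is in segment 1 (τ=3/2); S_1(τ)=459/436

y_0=4 y_1=2 y_2=1 y_3=2 y_4=5 y_5=1
S(5/2) = 459/436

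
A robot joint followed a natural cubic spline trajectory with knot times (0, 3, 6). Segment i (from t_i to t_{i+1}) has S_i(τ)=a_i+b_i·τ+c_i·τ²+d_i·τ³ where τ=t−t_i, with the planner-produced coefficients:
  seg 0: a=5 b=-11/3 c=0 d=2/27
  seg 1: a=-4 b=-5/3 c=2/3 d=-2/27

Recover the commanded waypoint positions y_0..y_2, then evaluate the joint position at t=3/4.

y_0=5 y_1=-4 y_2=-5
S(3/4) = 73/32

y_0 = S_0(0) = a_0 = 5
y_1 = S_1(0) = a_1 = -4
y_2 = S_1(3) = -5
t_q=3/4 is in segment 0 (τ=3/4); S_0(τ)=73/32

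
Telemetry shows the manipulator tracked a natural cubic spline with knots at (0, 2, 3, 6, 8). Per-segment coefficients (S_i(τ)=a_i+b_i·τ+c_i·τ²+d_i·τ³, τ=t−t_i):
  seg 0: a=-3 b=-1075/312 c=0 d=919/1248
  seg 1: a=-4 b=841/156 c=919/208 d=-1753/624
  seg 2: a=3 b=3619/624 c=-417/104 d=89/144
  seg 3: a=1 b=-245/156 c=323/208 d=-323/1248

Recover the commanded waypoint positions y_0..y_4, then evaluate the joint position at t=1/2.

y_0=-3 y_1=-4 y_2=3 y_3=1 y_4=2
S(1/2) = -15411/3328

y_0 = S_0(0) = a_0 = -3
y_1 = S_1(0) = a_1 = -4
y_2 = S_2(0) = a_2 = 3
y_3 = S_3(0) = a_3 = 1
y_4 = S_3(2) = 2
t_q=1/2 is in segment 0 (τ=1/2); S_0(τ)=-15411/3328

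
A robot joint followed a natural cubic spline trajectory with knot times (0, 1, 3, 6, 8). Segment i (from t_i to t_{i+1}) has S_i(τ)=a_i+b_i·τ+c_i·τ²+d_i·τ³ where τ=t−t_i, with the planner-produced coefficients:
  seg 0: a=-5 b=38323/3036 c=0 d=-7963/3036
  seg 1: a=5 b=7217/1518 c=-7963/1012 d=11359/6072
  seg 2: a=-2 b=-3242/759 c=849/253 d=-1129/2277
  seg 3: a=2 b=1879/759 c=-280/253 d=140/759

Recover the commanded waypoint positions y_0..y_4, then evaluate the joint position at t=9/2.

y_0 = S_0(0) = a_0 = -5
y_1 = S_1(0) = a_1 = 5
y_2 = S_2(0) = a_2 = -2
y_3 = S_3(0) = a_3 = 2
y_4 = S_3(2) = 4
t_q=9/2 is in segment 2 (τ=3/2); S_2(τ)=-5121/2024

y_0=-5 y_1=5 y_2=-2 y_3=2 y_4=4
S(9/2) = -5121/2024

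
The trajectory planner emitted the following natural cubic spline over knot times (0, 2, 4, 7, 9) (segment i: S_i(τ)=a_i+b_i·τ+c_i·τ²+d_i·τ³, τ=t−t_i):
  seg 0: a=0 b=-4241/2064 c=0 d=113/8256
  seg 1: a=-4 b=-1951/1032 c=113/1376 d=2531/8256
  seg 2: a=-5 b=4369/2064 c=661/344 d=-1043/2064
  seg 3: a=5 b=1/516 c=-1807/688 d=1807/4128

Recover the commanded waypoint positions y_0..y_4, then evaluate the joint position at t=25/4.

y_0=0 y_1=-4 y_2=-5 y_3=5 y_4=-2
S(25/4) = 164431/44032

y_0 = S_0(0) = a_0 = 0
y_1 = S_1(0) = a_1 = -4
y_2 = S_2(0) = a_2 = -5
y_3 = S_3(0) = a_3 = 5
y_4 = S_3(2) = -2
t_q=25/4 is in segment 2 (τ=9/4); S_2(τ)=164431/44032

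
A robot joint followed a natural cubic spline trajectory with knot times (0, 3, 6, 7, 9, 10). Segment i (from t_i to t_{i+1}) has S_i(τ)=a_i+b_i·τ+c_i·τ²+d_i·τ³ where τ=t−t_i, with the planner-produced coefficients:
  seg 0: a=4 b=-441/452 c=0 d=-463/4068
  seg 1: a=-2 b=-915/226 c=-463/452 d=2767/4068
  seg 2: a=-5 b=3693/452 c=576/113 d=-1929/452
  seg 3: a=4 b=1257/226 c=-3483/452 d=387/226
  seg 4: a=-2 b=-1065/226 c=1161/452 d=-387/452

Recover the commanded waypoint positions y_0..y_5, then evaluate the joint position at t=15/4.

y_0=4 y_1=-2 y_2=-5 y_3=4 y_4=-2 y_5=-5
S(15/4) = -154063/28928

y_0 = S_0(0) = a_0 = 4
y_1 = S_1(0) = a_1 = -2
y_2 = S_2(0) = a_2 = -5
y_3 = S_3(0) = a_3 = 4
y_4 = S_4(0) = a_4 = -2
y_5 = S_4(1) = -5
t_q=15/4 is in segment 1 (τ=3/4); S_1(τ)=-154063/28928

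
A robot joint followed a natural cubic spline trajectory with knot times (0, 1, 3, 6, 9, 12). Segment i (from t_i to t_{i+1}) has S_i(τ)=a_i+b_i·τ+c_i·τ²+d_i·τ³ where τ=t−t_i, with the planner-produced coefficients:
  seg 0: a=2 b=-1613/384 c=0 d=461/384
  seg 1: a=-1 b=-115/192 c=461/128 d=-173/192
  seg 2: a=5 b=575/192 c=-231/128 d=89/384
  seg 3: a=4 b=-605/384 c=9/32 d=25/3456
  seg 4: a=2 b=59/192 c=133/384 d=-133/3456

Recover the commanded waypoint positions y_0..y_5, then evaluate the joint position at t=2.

y_0 = S_0(0) = a_0 = 2
y_1 = S_1(0) = a_1 = -1
y_2 = S_2(0) = a_2 = 5
y_3 = S_3(0) = a_3 = 4
y_4 = S_4(0) = a_4 = 2
y_5 = S_4(3) = 5
t_q=2 is in segment 1 (τ=1); S_1(τ)=141/128

y_0=2 y_1=-1 y_2=5 y_3=4 y_4=2 y_5=5
S(2) = 141/128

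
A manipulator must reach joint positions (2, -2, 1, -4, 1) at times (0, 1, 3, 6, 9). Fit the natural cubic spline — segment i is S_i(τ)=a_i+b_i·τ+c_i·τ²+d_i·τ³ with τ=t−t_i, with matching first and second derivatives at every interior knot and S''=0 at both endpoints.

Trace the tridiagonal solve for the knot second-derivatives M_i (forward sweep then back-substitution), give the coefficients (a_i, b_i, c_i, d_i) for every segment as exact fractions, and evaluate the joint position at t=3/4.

  seg 0: a=2 b=-2119/412 c=0 d=471/412
  seg 1: a=-2 b=-353/206 c=1413/412 d=-751/824
  seg 2: a=1 b=110/103 c=-210/103 d=1045/2781
  seg 3: a=-4 b=-105/103 c=415/309 d=-415/2781
S(3/4) = -36259/26368

Δ: Δ0=-4, Δ1=3/2, Δ2=-5/3, Δ3=5/3
row 1: diag=6, rhs=33; c'=1/3, d'=11/2
row 2: denom=10−2·1/3=28/3; d'=(-19−2·11/2)/(28/3)=-45/14
row 3: denom=12−3·9/28=309/28; d'=(20−3·-45/14)/(309/28)=830/309
back: M3=830/309
back: M2=-45/14−9/28·830/309=-420/103
back: M1=11/2−1/3·-420/103=1413/206
M: M0=0, M1=1413/206, M2=-420/103, M3=830/309, M4=0
seg 0: a=2, c=M0/2=0, d=(M1−M0)/(6·1)=471/412, b=Δ0−h0·(2M0+M1)/6=-2119/412
seg 1: a=-2, c=M1/2=1413/412, d=(M2−M1)/(6·2)=-751/824, b=Δ1−h1·(2M1+M2)/6=-353/206
seg 2: a=1, c=M2/2=-210/103, d=(M3−M2)/(6·3)=1045/2781, b=Δ2−h2·(2M2+M3)/6=110/103
seg 3: a=-4, c=M3/2=415/309, d=(M4−M3)/(6·3)=-415/2781, b=Δ3−h3·(2M3+M4)/6=-105/103
t_q=3/4 → seg 0, τ=3/4; S=2+-2119/412·τ+0·τ²+471/412·τ³=-36259/26368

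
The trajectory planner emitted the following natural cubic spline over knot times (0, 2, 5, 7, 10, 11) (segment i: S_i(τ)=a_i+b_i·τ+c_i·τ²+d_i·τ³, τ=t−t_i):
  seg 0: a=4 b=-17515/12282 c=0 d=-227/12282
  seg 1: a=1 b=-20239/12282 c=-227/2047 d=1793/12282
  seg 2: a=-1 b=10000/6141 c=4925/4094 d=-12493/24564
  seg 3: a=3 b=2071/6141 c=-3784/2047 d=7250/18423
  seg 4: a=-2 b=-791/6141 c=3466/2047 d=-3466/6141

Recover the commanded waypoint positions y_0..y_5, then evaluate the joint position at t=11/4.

y_0 = S_0(0) = a_0 = 4
y_1 = S_1(0) = a_1 = 1
y_2 = S_2(0) = a_2 = -1
y_3 = S_3(0) = a_3 = 3
y_4 = S_4(0) = a_4 = -2
y_5 = S_4(1) = -1
t_q=11/4 is in segment 1 (τ=3/4); S_1(τ)=-62015/262016

y_0=4 y_1=1 y_2=-1 y_3=3 y_4=-2 y_5=-1
S(11/4) = -62015/262016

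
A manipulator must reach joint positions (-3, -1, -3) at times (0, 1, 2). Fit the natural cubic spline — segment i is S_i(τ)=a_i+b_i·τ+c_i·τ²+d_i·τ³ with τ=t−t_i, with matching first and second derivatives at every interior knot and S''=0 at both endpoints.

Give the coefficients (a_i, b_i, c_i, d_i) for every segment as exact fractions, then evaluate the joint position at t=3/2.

  seg 0: a=-3 b=3 c=0 d=-1
  seg 1: a=-1 b=0 c=-3 d=1
S(3/2) = -13/8

Δ: Δ0=2, Δ1=-2
row 1: diag=4, rhs=-24; c'=1/4, d'=-6
back: M1=-6
M: M0=0, M1=-6, M2=0
seg 0: a=-3, c=M0/2=0, d=(M1−M0)/(6·1)=-1, b=Δ0−h0·(2M0+M1)/6=3
seg 1: a=-1, c=M1/2=-3, d=(M2−M1)/(6·1)=1, b=Δ1−h1·(2M1+M2)/6=0
t_q=3/2 → seg 1, τ=1/2; S=-1+0·τ+-3·τ²+1·τ³=-13/8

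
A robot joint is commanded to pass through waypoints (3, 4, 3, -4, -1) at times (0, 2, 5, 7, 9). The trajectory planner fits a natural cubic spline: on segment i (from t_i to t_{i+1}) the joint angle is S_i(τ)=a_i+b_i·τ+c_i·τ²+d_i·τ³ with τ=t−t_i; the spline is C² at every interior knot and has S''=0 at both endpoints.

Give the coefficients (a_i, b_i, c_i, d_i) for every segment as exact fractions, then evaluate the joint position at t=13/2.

  seg 0: a=3 b=97/258 c=0 d=4/129
  seg 1: a=4 b=193/258 c=8/43 d=-47/258
  seg 2: a=3 b=-394/129 c=-125/86 d=635/1032
  seg 3: a=-4 b=-383/258 c=385/172 d=-385/1032
S(13/2) = -7637/2752

Δ: Δ0=1/2, Δ1=-1/3, Δ2=-7/2, Δ3=3/2
row 1: diag=10, rhs=-5; c'=3/10, d'=-1/2
row 2: denom=10−3·3/10=91/10; d'=(-19−3·-1/2)/(91/10)=-25/13
row 3: denom=8−2·20/91=688/91; d'=(30−2·-25/13)/(688/91)=385/86
back: M3=385/86
back: M2=-25/13−20/91·385/86=-125/43
back: M1=-1/2−3/10·-125/43=16/43
M: M0=0, M1=16/43, M2=-125/43, M3=385/86, M4=0
seg 0: a=3, c=M0/2=0, d=(M1−M0)/(6·2)=4/129, b=Δ0−h0·(2M0+M1)/6=97/258
seg 1: a=4, c=M1/2=8/43, d=(M2−M1)/(6·3)=-47/258, b=Δ1−h1·(2M1+M2)/6=193/258
seg 2: a=3, c=M2/2=-125/86, d=(M3−M2)/(6·2)=635/1032, b=Δ2−h2·(2M2+M3)/6=-394/129
seg 3: a=-4, c=M3/2=385/172, d=(M4−M3)/(6·2)=-385/1032, b=Δ3−h3·(2M3+M4)/6=-383/258
t_q=13/2 → seg 2, τ=3/2; S=3+-394/129·τ+-125/86·τ²+635/1032·τ³=-7637/2752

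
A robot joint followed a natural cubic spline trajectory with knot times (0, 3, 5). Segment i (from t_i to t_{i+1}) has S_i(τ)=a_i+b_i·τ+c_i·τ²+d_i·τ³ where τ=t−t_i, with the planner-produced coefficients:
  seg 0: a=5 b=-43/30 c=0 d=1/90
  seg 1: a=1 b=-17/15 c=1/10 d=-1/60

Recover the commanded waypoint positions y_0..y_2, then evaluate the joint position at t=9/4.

y_0 = S_0(0) = a_0 = 5
y_1 = S_1(0) = a_1 = 1
y_2 = S_1(2) = -1
t_q=9/4 is in segment 0 (τ=9/4); S_0(τ)=1217/640

y_0=5 y_1=1 y_2=-1
S(9/4) = 1217/640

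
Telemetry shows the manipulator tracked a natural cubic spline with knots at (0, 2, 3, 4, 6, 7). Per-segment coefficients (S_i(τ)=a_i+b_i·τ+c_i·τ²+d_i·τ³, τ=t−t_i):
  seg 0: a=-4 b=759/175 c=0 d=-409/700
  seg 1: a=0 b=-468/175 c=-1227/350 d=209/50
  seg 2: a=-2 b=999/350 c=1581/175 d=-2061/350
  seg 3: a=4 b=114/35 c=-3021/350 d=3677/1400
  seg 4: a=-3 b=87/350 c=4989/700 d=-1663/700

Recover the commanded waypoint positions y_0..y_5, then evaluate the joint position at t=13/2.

y_0=-4 y_1=0 y_2=-2 y_3=4 y_4=-3 y_5=2
S(13/2) = -7789/5600

y_0 = S_0(0) = a_0 = -4
y_1 = S_1(0) = a_1 = 0
y_2 = S_2(0) = a_2 = -2
y_3 = S_3(0) = a_3 = 4
y_4 = S_4(0) = a_4 = -3
y_5 = S_4(1) = 2
t_q=13/2 is in segment 4 (τ=1/2); S_4(τ)=-7789/5600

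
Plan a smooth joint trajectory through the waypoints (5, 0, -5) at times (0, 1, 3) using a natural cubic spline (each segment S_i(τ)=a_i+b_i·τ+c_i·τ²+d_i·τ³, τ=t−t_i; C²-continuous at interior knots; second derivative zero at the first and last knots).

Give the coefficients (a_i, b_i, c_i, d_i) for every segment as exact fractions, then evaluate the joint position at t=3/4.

  seg 0: a=5 b=-65/12 c=0 d=5/12
  seg 1: a=0 b=-25/6 c=5/4 d=-5/24
S(3/4) = 285/256

Δ: Δ0=-5, Δ1=-5/2
row 1: diag=6, rhs=15; c'=1/3, d'=5/2
back: M1=5/2
M: M0=0, M1=5/2, M2=0
seg 0: a=5, c=M0/2=0, d=(M1−M0)/(6·1)=5/12, b=Δ0−h0·(2M0+M1)/6=-65/12
seg 1: a=0, c=M1/2=5/4, d=(M2−M1)/(6·2)=-5/24, b=Δ1−h1·(2M1+M2)/6=-25/6
t_q=3/4 → seg 0, τ=3/4; S=5+-65/12·τ+0·τ²+5/12·τ³=285/256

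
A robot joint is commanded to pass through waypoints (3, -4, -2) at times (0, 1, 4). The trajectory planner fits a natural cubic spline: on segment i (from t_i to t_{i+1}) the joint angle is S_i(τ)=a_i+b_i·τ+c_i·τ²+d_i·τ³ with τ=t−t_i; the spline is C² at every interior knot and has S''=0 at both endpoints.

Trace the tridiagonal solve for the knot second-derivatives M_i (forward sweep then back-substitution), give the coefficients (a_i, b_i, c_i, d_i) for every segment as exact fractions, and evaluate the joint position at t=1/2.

Δ: Δ0=-7, Δ1=2/3
row 1: diag=8, rhs=46; c'=3/8, d'=23/4
back: M1=23/4
M: M0=0, M1=23/4, M2=0
seg 0: a=3, c=M0/2=0, d=(M1−M0)/(6·1)=23/24, b=Δ0−h0·(2M0+M1)/6=-191/24
seg 1: a=-4, c=M1/2=23/8, d=(M2−M1)/(6·3)=-23/72, b=Δ1−h1·(2M1+M2)/6=-61/12
t_q=1/2 → seg 0, τ=1/2; S=3+-191/24·τ+0·τ²+23/24·τ³=-55/64

  seg 0: a=3 b=-191/24 c=0 d=23/24
  seg 1: a=-4 b=-61/12 c=23/8 d=-23/72
S(1/2) = -55/64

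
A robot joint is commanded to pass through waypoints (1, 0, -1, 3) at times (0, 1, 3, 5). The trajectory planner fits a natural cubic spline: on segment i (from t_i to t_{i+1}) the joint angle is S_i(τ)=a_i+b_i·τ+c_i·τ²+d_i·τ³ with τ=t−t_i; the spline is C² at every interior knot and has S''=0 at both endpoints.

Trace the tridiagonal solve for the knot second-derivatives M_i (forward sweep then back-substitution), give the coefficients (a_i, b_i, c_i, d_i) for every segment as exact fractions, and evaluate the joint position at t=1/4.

Δ: Δ0=-1, Δ1=-1/2, Δ2=2
row 1: diag=6, rhs=3; c'=1/3, d'=1/2
row 2: denom=8−2·1/3=22/3; d'=(15−2·1/2)/(22/3)=21/11
back: M2=21/11
back: M1=1/2−1/3·21/11=-3/22
M: M0=0, M1=-3/22, M2=21/11, M3=0
seg 0: a=1, c=M0/2=0, d=(M1−M0)/(6·1)=-1/44, b=Δ0−h0·(2M0+M1)/6=-43/44
seg 1: a=0, c=M1/2=-3/44, d=(M2−M1)/(6·2)=15/88, b=Δ1−h1·(2M1+M2)/6=-23/22
seg 2: a=-1, c=M2/2=21/22, d=(M3−M2)/(6·2)=-7/44, b=Δ2−h2·(2M2+M3)/6=8/11
t_q=1/4 → seg 0, τ=1/4; S=1+-43/44·τ+0·τ²+-1/44·τ³=2127/2816

  seg 0: a=1 b=-43/44 c=0 d=-1/44
  seg 1: a=0 b=-23/22 c=-3/44 d=15/88
  seg 2: a=-1 b=8/11 c=21/22 d=-7/44
S(1/4) = 2127/2816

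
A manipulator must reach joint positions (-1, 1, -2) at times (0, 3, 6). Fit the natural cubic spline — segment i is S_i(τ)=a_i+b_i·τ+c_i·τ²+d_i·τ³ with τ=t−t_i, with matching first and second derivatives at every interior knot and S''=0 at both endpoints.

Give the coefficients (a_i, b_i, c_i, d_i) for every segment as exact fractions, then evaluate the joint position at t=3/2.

  seg 0: a=-1 b=13/12 c=0 d=-5/108
  seg 1: a=1 b=-1/6 c=-5/12 d=5/108
S(3/2) = 15/32

Δ: Δ0=2/3, Δ1=-1
row 1: diag=12, rhs=-10; c'=1/4, d'=-5/6
back: M1=-5/6
M: M0=0, M1=-5/6, M2=0
seg 0: a=-1, c=M0/2=0, d=(M1−M0)/(6·3)=-5/108, b=Δ0−h0·(2M0+M1)/6=13/12
seg 1: a=1, c=M1/2=-5/12, d=(M2−M1)/(6·3)=5/108, b=Δ1−h1·(2M1+M2)/6=-1/6
t_q=3/2 → seg 0, τ=3/2; S=-1+13/12·τ+0·τ²+-5/108·τ³=15/32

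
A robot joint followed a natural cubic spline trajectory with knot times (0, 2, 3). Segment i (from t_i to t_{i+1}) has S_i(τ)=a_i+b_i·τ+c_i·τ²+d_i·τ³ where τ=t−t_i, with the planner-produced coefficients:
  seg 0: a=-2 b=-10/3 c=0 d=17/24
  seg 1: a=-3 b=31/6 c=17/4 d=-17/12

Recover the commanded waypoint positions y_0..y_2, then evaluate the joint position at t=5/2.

y_0=-2 y_1=-3 y_2=5
S(5/2) = 15/32

y_0 = S_0(0) = a_0 = -2
y_1 = S_1(0) = a_1 = -3
y_2 = S_1(1) = 5
t_q=5/2 is in segment 1 (τ=1/2); S_1(τ)=15/32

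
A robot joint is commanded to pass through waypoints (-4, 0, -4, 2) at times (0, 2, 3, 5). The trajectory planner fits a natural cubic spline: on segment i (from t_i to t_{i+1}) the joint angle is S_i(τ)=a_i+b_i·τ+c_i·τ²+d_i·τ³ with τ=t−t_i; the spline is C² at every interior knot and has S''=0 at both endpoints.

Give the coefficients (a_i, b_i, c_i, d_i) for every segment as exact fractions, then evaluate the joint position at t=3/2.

Δ: Δ0=2, Δ1=-4, Δ2=3
row 1: diag=6, rhs=-36; c'=1/6, d'=-6
row 2: denom=6−1·1/6=35/6; d'=(42−1·-6)/(35/6)=288/35
back: M2=288/35
back: M1=-6−1/6·288/35=-258/35
M: M0=0, M1=-258/35, M2=288/35, M3=0
seg 0: a=-4, c=M0/2=0, d=(M1−M0)/(6·2)=-43/70, b=Δ0−h0·(2M0+M1)/6=156/35
seg 1: a=0, c=M1/2=-129/35, d=(M2−M1)/(6·1)=13/5, b=Δ1−h1·(2M1+M2)/6=-102/35
seg 2: a=-4, c=M2/2=144/35, d=(M3−M2)/(6·2)=-24/35, b=Δ2−h2·(2M2+M3)/6=-87/35
t_q=3/2 → seg 0, τ=3/2; S=-4+156/35·τ+0·τ²+-43/70·τ³=49/80

  seg 0: a=-4 b=156/35 c=0 d=-43/70
  seg 1: a=0 b=-102/35 c=-129/35 d=13/5
  seg 2: a=-4 b=-87/35 c=144/35 d=-24/35
S(3/2) = 49/80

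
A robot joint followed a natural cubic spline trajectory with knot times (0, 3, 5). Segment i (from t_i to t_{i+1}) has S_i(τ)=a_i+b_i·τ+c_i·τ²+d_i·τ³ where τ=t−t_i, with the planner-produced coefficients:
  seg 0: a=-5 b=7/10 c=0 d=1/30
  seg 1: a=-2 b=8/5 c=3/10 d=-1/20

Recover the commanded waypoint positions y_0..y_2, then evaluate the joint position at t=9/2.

y_0 = S_0(0) = a_0 = -5
y_1 = S_1(0) = a_1 = -2
y_2 = S_1(2) = 2
t_q=9/2 is in segment 1 (τ=3/2); S_1(τ)=29/32

y_0=-5 y_1=-2 y_2=2
S(9/2) = 29/32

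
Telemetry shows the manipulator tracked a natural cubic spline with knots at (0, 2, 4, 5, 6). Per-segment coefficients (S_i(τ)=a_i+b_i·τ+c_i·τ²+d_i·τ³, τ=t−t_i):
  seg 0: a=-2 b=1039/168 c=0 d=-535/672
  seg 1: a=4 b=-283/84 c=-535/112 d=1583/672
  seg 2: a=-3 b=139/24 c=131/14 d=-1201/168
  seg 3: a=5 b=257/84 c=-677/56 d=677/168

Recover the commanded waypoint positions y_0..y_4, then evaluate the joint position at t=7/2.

y_0=-2 y_1=4 y_2=-3 y_3=5 y_4=0
S(7/2) = -6901/1792

y_0 = S_0(0) = a_0 = -2
y_1 = S_1(0) = a_1 = 4
y_2 = S_2(0) = a_2 = -3
y_3 = S_3(0) = a_3 = 5
y_4 = S_3(1) = 0
t_q=7/2 is in segment 1 (τ=3/2); S_1(τ)=-6901/1792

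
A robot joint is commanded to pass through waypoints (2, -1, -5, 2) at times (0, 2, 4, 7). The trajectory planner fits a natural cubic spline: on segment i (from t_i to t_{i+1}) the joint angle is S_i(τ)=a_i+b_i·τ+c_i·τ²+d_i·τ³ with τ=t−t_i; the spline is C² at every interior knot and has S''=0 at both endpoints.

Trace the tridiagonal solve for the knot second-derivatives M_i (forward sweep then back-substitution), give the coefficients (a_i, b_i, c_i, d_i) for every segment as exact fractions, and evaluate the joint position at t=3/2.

  seg 0: a=2 b=-65/57 c=0 d=-41/456
  seg 1: a=-1 b=-253/114 c=-41/76 d=37/114
  seg 2: a=-5 b=-55/114 c=107/76 d=-107/684
S(3/2) = -17/1216

Δ: Δ0=-3/2, Δ1=-2, Δ2=7/3
row 1: diag=8, rhs=-3; c'=1/4, d'=-3/8
row 2: denom=10−2·1/4=19/2; d'=(26−2·-3/8)/(19/2)=107/38
back: M2=107/38
back: M1=-3/8−1/4·107/38=-41/38
M: M0=0, M1=-41/38, M2=107/38, M3=0
seg 0: a=2, c=M0/2=0, d=(M1−M0)/(6·2)=-41/456, b=Δ0−h0·(2M0+M1)/6=-65/57
seg 1: a=-1, c=M1/2=-41/76, d=(M2−M1)/(6·2)=37/114, b=Δ1−h1·(2M1+M2)/6=-253/114
seg 2: a=-5, c=M2/2=107/76, d=(M3−M2)/(6·3)=-107/684, b=Δ2−h2·(2M2+M3)/6=-55/114
t_q=3/2 → seg 0, τ=3/2; S=2+-65/57·τ+0·τ²+-41/456·τ³=-17/1216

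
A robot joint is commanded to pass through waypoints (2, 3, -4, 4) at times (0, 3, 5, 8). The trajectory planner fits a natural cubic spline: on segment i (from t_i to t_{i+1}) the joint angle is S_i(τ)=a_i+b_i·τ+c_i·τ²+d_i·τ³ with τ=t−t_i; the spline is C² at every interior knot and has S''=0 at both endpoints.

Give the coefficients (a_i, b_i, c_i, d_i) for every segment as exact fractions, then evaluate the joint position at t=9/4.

Δ: Δ0=1/3, Δ1=-7/2, Δ2=8/3
row 1: diag=10, rhs=-23; c'=1/5, d'=-23/10
row 2: denom=10−2·1/5=48/5; d'=(37−2·-23/10)/(48/5)=13/3
back: M2=13/3
back: M1=-23/10−1/5·13/3=-19/6
M: M0=0, M1=-19/6, M2=13/3, M3=0
seg 0: a=2, c=M0/2=0, d=(M1−M0)/(6·3)=-19/108, b=Δ0−h0·(2M0+M1)/6=23/12
seg 1: a=3, c=M1/2=-19/12, d=(M2−M1)/(6·2)=5/8, b=Δ1−h1·(2M1+M2)/6=-17/6
seg 2: a=-4, c=M2/2=13/6, d=(M3−M2)/(6·3)=-13/54, b=Δ2−h2·(2M2+M3)/6=-5/3
t_q=9/4 → seg 0, τ=9/4; S=2+23/12·τ+0·τ²+-19/108·τ³=1103/256

  seg 0: a=2 b=23/12 c=0 d=-19/108
  seg 1: a=3 b=-17/6 c=-19/12 d=5/8
  seg 2: a=-4 b=-5/3 c=13/6 d=-13/54
S(9/4) = 1103/256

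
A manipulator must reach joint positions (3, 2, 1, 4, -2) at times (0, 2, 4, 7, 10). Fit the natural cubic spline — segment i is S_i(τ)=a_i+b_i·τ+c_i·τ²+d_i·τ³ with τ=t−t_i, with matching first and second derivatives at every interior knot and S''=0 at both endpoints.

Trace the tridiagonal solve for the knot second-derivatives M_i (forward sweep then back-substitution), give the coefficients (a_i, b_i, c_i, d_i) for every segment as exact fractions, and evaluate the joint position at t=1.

Δ: Δ0=-1/2, Δ1=-1/2, Δ2=1, Δ3=-2
row 1: diag=8, rhs=0; c'=1/4, d'=0
row 2: denom=10−2·1/4=19/2; d'=(9−2·0)/(19/2)=18/19
row 3: denom=12−3·6/19=210/19; d'=(-18−3·18/19)/(210/19)=-66/35
back: M3=-66/35
back: M2=18/19−6/19·-66/35=54/35
back: M1=0−1/4·54/35=-27/70
M: M0=0, M1=-27/70, M2=54/35, M3=-66/35, M4=0
seg 0: a=3, c=M0/2=0, d=(M1−M0)/(6·2)=-9/280, b=Δ0−h0·(2M0+M1)/6=-13/35
seg 1: a=2, c=M1/2=-27/140, d=(M2−M1)/(6·2)=9/56, b=Δ1−h1·(2M1+M2)/6=-53/70
seg 2: a=1, c=M2/2=27/35, d=(M3−M2)/(6·3)=-4/21, b=Δ2−h2·(2M2+M3)/6=2/5
seg 3: a=4, c=M3/2=-33/35, d=(M4−M3)/(6·3)=11/105, b=Δ3−h3·(2M3+M4)/6=-4/35
t_q=1 → seg 0, τ=1; S=3+-13/35·τ+0·τ²+-9/280·τ³=727/280

  seg 0: a=3 b=-13/35 c=0 d=-9/280
  seg 1: a=2 b=-53/70 c=-27/140 d=9/56
  seg 2: a=1 b=2/5 c=27/35 d=-4/21
  seg 3: a=4 b=-4/35 c=-33/35 d=11/105
S(1) = 727/280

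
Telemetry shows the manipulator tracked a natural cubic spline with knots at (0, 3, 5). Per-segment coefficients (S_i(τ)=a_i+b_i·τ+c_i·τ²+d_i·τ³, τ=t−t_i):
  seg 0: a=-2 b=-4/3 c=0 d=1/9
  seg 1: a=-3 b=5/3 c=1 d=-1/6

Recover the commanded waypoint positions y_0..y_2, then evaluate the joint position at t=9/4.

y_0 = S_0(0) = a_0 = -2
y_1 = S_1(0) = a_1 = -3
y_2 = S_1(2) = 3
t_q=9/4 is in segment 0 (τ=9/4); S_0(τ)=-239/64

y_0=-2 y_1=-3 y_2=3
S(9/4) = -239/64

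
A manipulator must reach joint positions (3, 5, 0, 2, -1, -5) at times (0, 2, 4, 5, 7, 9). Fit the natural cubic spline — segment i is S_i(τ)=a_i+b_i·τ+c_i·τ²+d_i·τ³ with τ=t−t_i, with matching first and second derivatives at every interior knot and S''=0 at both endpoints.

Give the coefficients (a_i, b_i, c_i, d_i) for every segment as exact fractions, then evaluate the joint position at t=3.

Δ: Δ0=1, Δ1=-5/2, Δ2=2, Δ3=-3/2, Δ4=-2
row 1: diag=8, rhs=-21; c'=1/4, d'=-21/8
row 2: denom=6−2·1/4=11/2; d'=(27−2·-21/8)/(11/2)=129/22
row 3: denom=6−1·2/11=64/11; d'=(-21−1·129/22)/(64/11)=-591/128
row 4: denom=8−2·11/32=117/16; d'=(-3−2·-591/128)/(117/16)=133/156
back: M4=133/156
back: M3=-591/128−11/32·133/156=-383/78
back: M2=129/22−2/11·-383/78=527/78
back: M1=-21/8−1/4·527/78=-673/156
M: M0=0, M1=-673/156, M2=527/78, M3=-383/78, M4=133/156, M5=0
seg 0: a=3, c=M0/2=0, d=(M1−M0)/(6·2)=-673/1872, b=Δ0−h0·(2M0+M1)/6=1141/468
seg 1: a=5, c=M1/2=-673/312, d=(M2−M1)/(6·2)=1727/1872, b=Δ1−h1·(2M1+M2)/6=-439/234
seg 2: a=0, c=M2/2=527/156, d=(M3−M2)/(6·1)=-35/18, b=Δ2−h2·(2M2+M3)/6=265/468
seg 3: a=2, c=M3/2=-383/156, d=(M4−M3)/(6·2)=899/1872, b=Δ3−h3·(2M3+M4)/6=697/468
seg 4: a=-1, c=M4/2=133/312, d=(M5−M4)/(6·2)=-133/1872, b=Δ4−h4·(2M4+M5)/6=-601/234
t_q=3 → seg 1, τ=1; S=5+-439/234·τ+-673/312·τ²+1727/1872·τ³=393/208

  seg 0: a=3 b=1141/468 c=0 d=-673/1872
  seg 1: a=5 b=-439/234 c=-673/312 d=1727/1872
  seg 2: a=0 b=265/468 c=527/156 d=-35/18
  seg 3: a=2 b=697/468 c=-383/156 d=899/1872
  seg 4: a=-1 b=-601/234 c=133/312 d=-133/1872
S(3) = 393/208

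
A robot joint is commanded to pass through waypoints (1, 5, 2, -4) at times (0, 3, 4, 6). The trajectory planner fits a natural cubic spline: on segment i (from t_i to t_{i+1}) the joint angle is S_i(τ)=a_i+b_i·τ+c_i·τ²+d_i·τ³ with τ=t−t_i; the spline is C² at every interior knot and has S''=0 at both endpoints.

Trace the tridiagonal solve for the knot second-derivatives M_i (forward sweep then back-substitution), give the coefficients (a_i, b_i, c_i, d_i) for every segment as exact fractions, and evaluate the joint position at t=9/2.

  seg 0: a=1 b=422/141 c=0 d=-26/141
  seg 1: a=5 b=-280/141 c=-78/47 d=91/141
  seg 2: a=2 b=-475/141 c=13/47 d=-13/282
S(9/2) = 285/752

Δ: Δ0=4/3, Δ1=-3, Δ2=-3
row 1: diag=8, rhs=-26; c'=1/8, d'=-13/4
row 2: denom=6−1·1/8=47/8; d'=(0−1·-13/4)/(47/8)=26/47
back: M2=26/47
back: M1=-13/4−1/8·26/47=-156/47
M: M0=0, M1=-156/47, M2=26/47, M3=0
seg 0: a=1, c=M0/2=0, d=(M1−M0)/(6·3)=-26/141, b=Δ0−h0·(2M0+M1)/6=422/141
seg 1: a=5, c=M1/2=-78/47, d=(M2−M1)/(6·1)=91/141, b=Δ1−h1·(2M1+M2)/6=-280/141
seg 2: a=2, c=M2/2=13/47, d=(M3−M2)/(6·2)=-13/282, b=Δ2−h2·(2M2+M3)/6=-475/141
t_q=9/2 → seg 2, τ=1/2; S=2+-475/141·τ+13/47·τ²+-13/282·τ³=285/752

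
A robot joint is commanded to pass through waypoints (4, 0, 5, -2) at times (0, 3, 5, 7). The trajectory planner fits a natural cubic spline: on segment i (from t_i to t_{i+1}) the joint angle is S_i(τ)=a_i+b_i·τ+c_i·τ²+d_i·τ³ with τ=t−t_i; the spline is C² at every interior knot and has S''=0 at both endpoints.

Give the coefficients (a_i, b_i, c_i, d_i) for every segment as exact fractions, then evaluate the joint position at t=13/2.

  seg 0: a=4 b=-172/57 c=0 d=32/171
  seg 1: a=0 b=116/57 c=32/19 d=-331/456
  seg 2: a=5 b=7/114 c=-203/76 d=203/456
S(13/2) = 711/1216

Δ: Δ0=-4/3, Δ1=5/2, Δ2=-7/2
row 1: diag=10, rhs=23; c'=1/5, d'=23/10
row 2: denom=8−2·1/5=38/5; d'=(-36−2·23/10)/(38/5)=-203/38
back: M2=-203/38
back: M1=23/10−1/5·-203/38=64/19
M: M0=0, M1=64/19, M2=-203/38, M3=0
seg 0: a=4, c=M0/2=0, d=(M1−M0)/(6·3)=32/171, b=Δ0−h0·(2M0+M1)/6=-172/57
seg 1: a=0, c=M1/2=32/19, d=(M2−M1)/(6·2)=-331/456, b=Δ1−h1·(2M1+M2)/6=116/57
seg 2: a=5, c=M2/2=-203/76, d=(M3−M2)/(6·2)=203/456, b=Δ2−h2·(2M2+M3)/6=7/114
t_q=13/2 → seg 2, τ=3/2; S=5+7/114·τ+-203/76·τ²+203/456·τ³=711/1216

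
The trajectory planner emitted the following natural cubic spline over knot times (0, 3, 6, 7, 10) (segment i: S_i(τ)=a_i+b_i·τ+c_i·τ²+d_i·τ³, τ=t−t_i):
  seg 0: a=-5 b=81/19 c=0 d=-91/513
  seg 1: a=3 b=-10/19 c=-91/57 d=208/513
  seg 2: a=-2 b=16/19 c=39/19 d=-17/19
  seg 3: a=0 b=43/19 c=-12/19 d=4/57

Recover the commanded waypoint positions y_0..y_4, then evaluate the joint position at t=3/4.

y_0 = S_0(0) = a_0 = -5
y_1 = S_1(0) = a_1 = 3
y_2 = S_2(0) = a_2 = -2
y_3 = S_3(0) = a_3 = 0
y_4 = S_3(3) = 3
t_q=3/4 is in segment 0 (τ=3/4); S_0(τ)=-2283/1216

y_0=-5 y_1=3 y_2=-2 y_3=0 y_4=3
S(3/4) = -2283/1216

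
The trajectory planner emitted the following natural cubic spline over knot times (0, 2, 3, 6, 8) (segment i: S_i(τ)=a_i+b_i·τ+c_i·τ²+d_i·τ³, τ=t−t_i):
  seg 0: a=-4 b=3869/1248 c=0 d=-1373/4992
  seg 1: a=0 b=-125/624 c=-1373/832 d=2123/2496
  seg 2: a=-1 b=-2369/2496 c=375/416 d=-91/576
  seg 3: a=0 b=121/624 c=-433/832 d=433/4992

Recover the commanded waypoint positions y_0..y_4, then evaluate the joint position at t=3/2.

y_0=-4 y_1=0 y_2=-1 y_3=0 y_4=-1
S(3/2) = -3701/13312

y_0 = S_0(0) = a_0 = -4
y_1 = S_1(0) = a_1 = 0
y_2 = S_2(0) = a_2 = -1
y_3 = S_3(0) = a_3 = 0
y_4 = S_3(2) = -1
t_q=3/2 is in segment 0 (τ=3/2); S_0(τ)=-3701/13312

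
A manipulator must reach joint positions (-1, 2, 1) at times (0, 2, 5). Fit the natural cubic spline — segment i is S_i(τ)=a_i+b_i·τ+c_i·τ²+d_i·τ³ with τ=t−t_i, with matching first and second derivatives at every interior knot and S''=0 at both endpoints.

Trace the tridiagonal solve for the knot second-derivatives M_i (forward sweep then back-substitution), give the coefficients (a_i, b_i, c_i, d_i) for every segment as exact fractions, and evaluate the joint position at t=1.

Δ: Δ0=3/2, Δ1=-1/3
row 1: diag=10, rhs=-11; c'=3/10, d'=-11/10
back: M1=-11/10
M: M0=0, M1=-11/10, M2=0
seg 0: a=-1, c=M0/2=0, d=(M1−M0)/(6·2)=-11/120, b=Δ0−h0·(2M0+M1)/6=28/15
seg 1: a=2, c=M1/2=-11/20, d=(M2−M1)/(6·3)=11/180, b=Δ1−h1·(2M1+M2)/6=23/30
t_q=1 → seg 0, τ=1; S=-1+28/15·τ+0·τ²+-11/120·τ³=31/40

  seg 0: a=-1 b=28/15 c=0 d=-11/120
  seg 1: a=2 b=23/30 c=-11/20 d=11/180
S(1) = 31/40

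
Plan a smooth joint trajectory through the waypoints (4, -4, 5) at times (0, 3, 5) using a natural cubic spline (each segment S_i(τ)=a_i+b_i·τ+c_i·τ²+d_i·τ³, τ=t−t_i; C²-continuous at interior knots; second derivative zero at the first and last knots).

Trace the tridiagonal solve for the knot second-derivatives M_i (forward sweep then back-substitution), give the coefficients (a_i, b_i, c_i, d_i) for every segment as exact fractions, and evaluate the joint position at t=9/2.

  seg 0: a=4 b=-289/60 c=0 d=43/180
  seg 1: a=-4 b=49/30 c=43/20 d=-43/120
S(9/2) = 133/64

Δ: Δ0=-8/3, Δ1=9/2
row 1: diag=10, rhs=43; c'=1/5, d'=43/10
back: M1=43/10
M: M0=0, M1=43/10, M2=0
seg 0: a=4, c=M0/2=0, d=(M1−M0)/(6·3)=43/180, b=Δ0−h0·(2M0+M1)/6=-289/60
seg 1: a=-4, c=M1/2=43/20, d=(M2−M1)/(6·2)=-43/120, b=Δ1−h1·(2M1+M2)/6=49/30
t_q=9/2 → seg 1, τ=3/2; S=-4+49/30·τ+43/20·τ²+-43/120·τ³=133/64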